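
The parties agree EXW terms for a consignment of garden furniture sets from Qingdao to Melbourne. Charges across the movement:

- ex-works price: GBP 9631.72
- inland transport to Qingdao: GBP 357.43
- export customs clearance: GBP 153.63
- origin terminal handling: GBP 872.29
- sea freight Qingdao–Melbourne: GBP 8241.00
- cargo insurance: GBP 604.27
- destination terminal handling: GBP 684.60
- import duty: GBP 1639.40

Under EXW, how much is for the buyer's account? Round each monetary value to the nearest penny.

Buyer's account: GBP 12552.62

EXW: the seller makes goods available at their premises; the buyer bears all onward costs.
Seller's account: goods 9631.72 = 9631.72
Buyer's account: inland to port 357.43 + export clearance 153.63 + origin terminal 872.29 + freight 8241.00 + insurance 604.27 + destination terminal 684.60 + duty 1639.40 = 12552.62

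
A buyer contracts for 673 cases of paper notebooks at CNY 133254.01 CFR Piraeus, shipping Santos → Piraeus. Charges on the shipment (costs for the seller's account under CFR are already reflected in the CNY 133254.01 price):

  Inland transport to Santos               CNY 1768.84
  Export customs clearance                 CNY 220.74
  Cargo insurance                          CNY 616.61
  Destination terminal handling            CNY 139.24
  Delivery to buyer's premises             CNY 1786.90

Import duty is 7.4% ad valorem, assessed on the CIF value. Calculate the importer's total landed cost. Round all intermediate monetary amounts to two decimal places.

CFR: the seller pays costs through ocean freight to the destination port, but not insurance.
Already in the invoice (seller's account under CFR): inland to port, export clearance — exclude.
CIF value = CFR price + insurance = 133254.01 + 616.61 = 133870.62
Import duty = 133870.62 × 7.4% = 9906.43
Buyer bears: insurance 616.61 + destination terminal 139.24 + delivery 1786.90 + duty 9906.43 = 12449.18
Landed cost = invoice 133254.01 + 12449.18 = 145703.19

Total landed cost: CNY 145703.19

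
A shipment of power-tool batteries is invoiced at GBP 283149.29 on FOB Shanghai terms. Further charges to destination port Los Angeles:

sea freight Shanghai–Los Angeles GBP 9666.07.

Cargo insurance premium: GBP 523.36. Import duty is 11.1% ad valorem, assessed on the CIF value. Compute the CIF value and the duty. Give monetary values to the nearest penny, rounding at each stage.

CIF value: GBP 293338.72; import duty: GBP 32560.60

CIF = FOB price + freight + insurance
CIF = 283149.29 + 9666.07 + 523.36 = 293338.72
Import duty = 293338.72 × 11.1% = 32560.60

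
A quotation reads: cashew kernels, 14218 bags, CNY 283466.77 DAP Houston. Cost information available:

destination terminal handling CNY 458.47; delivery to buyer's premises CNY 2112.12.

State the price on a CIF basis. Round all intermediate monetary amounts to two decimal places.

CIF price: CNY 280896.18

From DAP to CIF, the seller no longer bears: destination terminal, delivery.
CIF price = 283466.77 − 458.47 − 2112.12 = 280896.18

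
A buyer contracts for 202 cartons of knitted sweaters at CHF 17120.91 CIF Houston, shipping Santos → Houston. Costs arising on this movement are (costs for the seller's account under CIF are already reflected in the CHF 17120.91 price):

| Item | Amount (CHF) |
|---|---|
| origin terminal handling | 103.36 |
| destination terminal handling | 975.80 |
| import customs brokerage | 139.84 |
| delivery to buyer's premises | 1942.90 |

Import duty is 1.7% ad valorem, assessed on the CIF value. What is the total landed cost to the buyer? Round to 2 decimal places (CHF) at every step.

CIF: the seller pays costs through ocean freight and marine insurance to the destination port.
Already in the invoice (seller's account under CIF): origin terminal — exclude.
The CIF price already equals the CIF value: 17120.91
Import duty = 17120.91 × 1.7% = 291.06
Buyer bears: destination terminal 975.80 + brokerage 139.84 + delivery 1942.90 + duty 291.06 = 3349.60
Landed cost = invoice 17120.91 + 3349.60 = 20470.51

Total landed cost: CHF 20470.51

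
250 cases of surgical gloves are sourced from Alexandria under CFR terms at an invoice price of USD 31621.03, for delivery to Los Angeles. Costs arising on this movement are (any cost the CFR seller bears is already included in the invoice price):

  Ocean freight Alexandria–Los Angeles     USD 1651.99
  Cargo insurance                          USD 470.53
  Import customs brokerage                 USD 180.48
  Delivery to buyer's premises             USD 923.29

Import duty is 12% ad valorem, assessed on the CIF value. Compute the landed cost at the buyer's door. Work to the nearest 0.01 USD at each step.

Total landed cost: USD 37046.32

CFR: the seller pays costs through ocean freight to the destination port, but not insurance.
Already in the invoice (seller's account under CFR): freight — exclude.
CIF value = CFR price + insurance = 31621.03 + 470.53 = 32091.56
Import duty = 32091.56 × 12% = 3850.99
Buyer bears: insurance 470.53 + brokerage 180.48 + delivery 923.29 + duty 3850.99 = 5425.29
Landed cost = invoice 31621.03 + 5425.29 = 37046.32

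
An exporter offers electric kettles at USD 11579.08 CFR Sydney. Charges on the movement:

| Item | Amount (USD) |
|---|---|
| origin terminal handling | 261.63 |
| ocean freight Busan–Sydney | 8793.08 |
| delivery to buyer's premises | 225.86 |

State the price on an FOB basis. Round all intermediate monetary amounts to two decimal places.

Not relevant to the conversion: origin terminal — on the seller under both CFR and FOB; already in the CFR price and stays in the FOB price. delivery — on the buyer under both terms; not part of either seller's price.
From CFR to FOB, the seller no longer bears: freight.
FOB price = 11579.08 − 8793.08 = 2786.00

FOB price: USD 2786.00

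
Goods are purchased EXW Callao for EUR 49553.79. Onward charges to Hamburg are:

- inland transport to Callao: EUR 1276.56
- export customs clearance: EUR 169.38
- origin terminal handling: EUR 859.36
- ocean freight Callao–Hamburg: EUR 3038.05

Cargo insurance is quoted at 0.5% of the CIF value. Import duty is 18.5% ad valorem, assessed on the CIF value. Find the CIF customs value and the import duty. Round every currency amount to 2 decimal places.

CIF value: EUR 55173.01; import duty: EUR 10207.01

Let C be the CIF value. C = EXW price + pre-shipment costs + freight + 0.5% × C
C − 0.5% × C = 49553.79 + 1276.56 + 169.38 + 859.36 + 3038.05
0.995 × C = 54897.14
C = 54897.14 / 0.995 = 55173.01
Insurance premium = 0.5% × 55173.01 = 275.87
Import duty = 55173.01 × 18.5% = 10207.01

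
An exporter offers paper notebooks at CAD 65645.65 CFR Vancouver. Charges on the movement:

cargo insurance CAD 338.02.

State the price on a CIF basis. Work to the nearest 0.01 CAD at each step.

CIF price: CAD 65983.67

From CFR to CIF, the seller additionally bears: insurance.
CIF price = 65645.65 + 338.02 = 65983.67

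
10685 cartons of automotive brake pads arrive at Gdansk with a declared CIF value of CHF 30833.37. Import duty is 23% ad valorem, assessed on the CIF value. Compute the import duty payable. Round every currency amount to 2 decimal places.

Import duty: CHF 7091.68

Import duty = 30833.37 × 23% = 7091.68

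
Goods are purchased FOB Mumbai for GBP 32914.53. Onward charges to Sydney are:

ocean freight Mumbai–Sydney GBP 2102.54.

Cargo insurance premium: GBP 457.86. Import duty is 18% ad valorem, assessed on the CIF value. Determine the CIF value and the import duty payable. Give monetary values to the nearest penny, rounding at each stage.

CIF = FOB price + freight + insurance
CIF = 32914.53 + 2102.54 + 457.86 = 35474.93
Import duty = 35474.93 × 18% = 6385.49

CIF value: GBP 35474.93; import duty: GBP 6385.49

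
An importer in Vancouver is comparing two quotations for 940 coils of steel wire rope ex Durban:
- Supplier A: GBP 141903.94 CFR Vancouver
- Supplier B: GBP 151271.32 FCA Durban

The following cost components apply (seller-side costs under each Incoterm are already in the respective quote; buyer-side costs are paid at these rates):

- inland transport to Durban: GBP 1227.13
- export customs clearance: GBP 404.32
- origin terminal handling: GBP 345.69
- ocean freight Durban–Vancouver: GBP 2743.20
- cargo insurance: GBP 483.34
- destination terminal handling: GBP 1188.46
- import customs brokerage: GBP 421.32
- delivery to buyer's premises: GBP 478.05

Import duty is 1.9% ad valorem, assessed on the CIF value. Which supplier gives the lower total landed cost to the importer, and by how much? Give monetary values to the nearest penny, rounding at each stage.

Supplier A (CFR):
CIF value = CFR price + insurance = 141903.94 + 483.34 = 142387.28
Import duty = 142387.28 × 1.9% = 2705.36
Buyer bears (A): 483.34 + 1188.46 + 421.32 + 478.05 = 2571.17
Landed cost (A) = invoice 141903.94 + 2571.17 + duty 2705.36 = 147180.47
Supplier B (FCA):
CIF value = FCA price + origin terminal + freight + insurance = 151271.32 + 345.69 + 2743.20 + 483.34 = 154843.55
Import duty = 154843.55 × 1.9% = 2942.03
Buyer bears (B): 345.69 + 2743.20 + 483.34 + 1188.46 + 421.32 + 478.05 = 5660.06
Landed cost (B) = invoice 151271.32 + 5660.06 + duty 2942.03 = 159873.41
Difference = |147180.47 − 159873.41| = 12692.94

Supplier A is cheaper by GBP 12692.94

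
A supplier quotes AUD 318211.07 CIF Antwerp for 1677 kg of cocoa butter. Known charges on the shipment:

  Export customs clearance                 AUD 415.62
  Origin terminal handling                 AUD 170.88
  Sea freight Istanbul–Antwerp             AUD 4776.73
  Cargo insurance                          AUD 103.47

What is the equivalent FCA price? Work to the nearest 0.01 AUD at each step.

FCA price: AUD 313159.99

Not relevant to the conversion: export clearance — on the seller under both CIF and FCA; already in the CIF price and stays in the FCA price.
From CIF to FCA, the seller no longer bears: origin terminal, freight, insurance.
FCA price = 318211.07 − 170.88 − 4776.73 − 103.47 = 313159.99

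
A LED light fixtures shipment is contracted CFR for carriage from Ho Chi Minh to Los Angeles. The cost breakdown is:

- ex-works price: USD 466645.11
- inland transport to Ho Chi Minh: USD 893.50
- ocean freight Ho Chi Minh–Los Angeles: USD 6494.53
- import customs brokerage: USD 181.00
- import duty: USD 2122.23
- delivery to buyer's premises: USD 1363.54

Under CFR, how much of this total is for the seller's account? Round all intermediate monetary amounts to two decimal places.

Seller's account: USD 474033.14

CFR: the seller pays costs through ocean freight to the destination port, but not insurance.
Seller's account: goods 466645.11 + inland to port 893.50 + freight 6494.53 = 474033.14
Buyer's account: brokerage 181.00 + duty 2122.23 + delivery 1363.54 = 3666.77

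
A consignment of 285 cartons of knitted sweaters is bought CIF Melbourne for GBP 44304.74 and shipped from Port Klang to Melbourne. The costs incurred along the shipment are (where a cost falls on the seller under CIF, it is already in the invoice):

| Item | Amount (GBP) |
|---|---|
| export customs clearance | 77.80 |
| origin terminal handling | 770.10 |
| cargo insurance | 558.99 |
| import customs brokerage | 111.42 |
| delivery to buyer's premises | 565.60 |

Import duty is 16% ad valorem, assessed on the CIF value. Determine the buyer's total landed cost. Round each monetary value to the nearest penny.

CIF: the seller pays costs through ocean freight and marine insurance to the destination port.
Already in the invoice (seller's account under CIF): export clearance, origin terminal, insurance — exclude.
The CIF price already equals the CIF value: 44304.74
Import duty = 44304.74 × 16% = 7088.76
Buyer bears: brokerage 111.42 + delivery 565.60 + duty 7088.76 = 7765.78
Landed cost = invoice 44304.74 + 7765.78 = 52070.52

Total landed cost: GBP 52070.52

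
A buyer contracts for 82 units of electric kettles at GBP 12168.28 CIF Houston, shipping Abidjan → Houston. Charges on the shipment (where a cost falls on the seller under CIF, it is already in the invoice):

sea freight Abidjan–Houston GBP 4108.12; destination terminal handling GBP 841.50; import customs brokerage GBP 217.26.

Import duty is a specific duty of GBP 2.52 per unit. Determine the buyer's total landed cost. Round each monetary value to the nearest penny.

Total landed cost: GBP 13433.68

CIF: the seller pays costs through ocean freight and marine insurance to the destination port.
Already in the invoice (seller's account under CIF): freight — exclude.
The CIF price already equals the CIF value: 12168.28
Import duty = 82 × 2.52 = 206.64
Buyer bears: destination terminal 841.50 + brokerage 217.26 + duty 206.64 = 1265.40
Landed cost = invoice 12168.28 + 1265.40 = 13433.68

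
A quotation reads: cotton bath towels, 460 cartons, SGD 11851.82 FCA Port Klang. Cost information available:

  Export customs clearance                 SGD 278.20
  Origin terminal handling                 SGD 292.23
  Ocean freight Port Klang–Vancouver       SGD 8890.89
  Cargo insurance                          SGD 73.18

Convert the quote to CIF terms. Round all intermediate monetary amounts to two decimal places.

CIF price: SGD 21108.12

Not relevant to the conversion: export clearance — on the seller under both FCA and CIF; already in the FCA price and stays in the CIF price.
From FCA to CIF, the seller additionally bears: origin terminal, freight, insurance.
CIF price = 11851.82 + 292.23 + 8890.89 + 73.18 = 21108.12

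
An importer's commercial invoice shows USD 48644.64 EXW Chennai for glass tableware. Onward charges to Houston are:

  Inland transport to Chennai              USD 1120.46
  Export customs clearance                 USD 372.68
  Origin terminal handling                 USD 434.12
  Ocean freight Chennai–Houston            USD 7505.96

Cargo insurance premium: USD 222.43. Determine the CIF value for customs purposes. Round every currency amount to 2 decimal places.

CIF value: USD 58300.29

CIF = EXW price + pre-shipment costs + freight + insurance
CIF = 48644.64 + 1120.46 + 372.68 + 434.12 + 7505.96 + 222.43 = 58300.29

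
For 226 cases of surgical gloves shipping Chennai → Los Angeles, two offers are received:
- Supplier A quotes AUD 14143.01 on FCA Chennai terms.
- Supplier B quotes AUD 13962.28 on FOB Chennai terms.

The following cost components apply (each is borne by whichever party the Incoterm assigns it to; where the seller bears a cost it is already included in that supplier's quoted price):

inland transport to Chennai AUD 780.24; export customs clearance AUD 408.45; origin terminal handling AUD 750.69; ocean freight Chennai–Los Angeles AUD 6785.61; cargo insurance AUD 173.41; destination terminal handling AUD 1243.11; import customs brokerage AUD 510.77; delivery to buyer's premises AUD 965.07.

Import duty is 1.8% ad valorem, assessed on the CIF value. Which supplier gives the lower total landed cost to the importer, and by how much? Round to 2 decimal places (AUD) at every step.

Supplier A (FCA):
CIF value = FCA price + origin terminal + freight + insurance = 14143.01 + 750.69 + 6785.61 + 173.41 = 21852.72
Import duty = 21852.72 × 1.8% = 393.35
Buyer bears (A): 750.69 + 6785.61 + 173.41 + 1243.11 + 510.77 + 965.07 = 10428.66
Landed cost (A) = invoice 14143.01 + 10428.66 + duty 393.35 = 24965.02
Supplier B (FOB):
CIF value = FOB price + freight + insurance = 13962.28 + 6785.61 + 173.41 = 20921.30
Import duty = 20921.30 × 1.8% = 376.58
Buyer bears (B): 6785.61 + 173.41 + 1243.11 + 510.77 + 965.07 = 9677.97
Landed cost (B) = invoice 13962.28 + 9677.97 + duty 376.58 = 24016.83
Difference = |24965.02 − 24016.83| = 948.19

Supplier B is cheaper by AUD 948.19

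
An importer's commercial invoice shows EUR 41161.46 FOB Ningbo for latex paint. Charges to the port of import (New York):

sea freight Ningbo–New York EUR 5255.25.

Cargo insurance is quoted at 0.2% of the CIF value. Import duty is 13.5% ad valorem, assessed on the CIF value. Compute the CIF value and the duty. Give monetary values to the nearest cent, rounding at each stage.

CIF value: EUR 46509.73; import duty: EUR 6278.81

Let C be the CIF value. C = FOB price + freight + 0.2% × C
C − 0.2% × C = 41161.46 + 5255.25
0.998 × C = 46416.71
C = 46416.71 / 0.998 = 46509.73
Insurance premium = 0.2% × 46509.73 = 93.02
Import duty = 46509.73 × 13.5% = 6278.81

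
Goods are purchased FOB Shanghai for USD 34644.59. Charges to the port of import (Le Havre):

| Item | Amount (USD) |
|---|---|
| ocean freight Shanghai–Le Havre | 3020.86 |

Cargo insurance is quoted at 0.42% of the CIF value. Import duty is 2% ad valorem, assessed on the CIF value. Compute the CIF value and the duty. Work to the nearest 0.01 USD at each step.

Let C be the CIF value. C = FOB price + freight + 0.42% × C
C − 0.42% × C = 34644.59 + 3020.86
0.9958 × C = 37665.45
C = 37665.45 / 0.9958 = 37824.31
Insurance premium = 0.42% × 37824.31 = 158.86
Import duty = 37824.31 × 2% = 756.49

CIF value: USD 37824.31; import duty: USD 756.49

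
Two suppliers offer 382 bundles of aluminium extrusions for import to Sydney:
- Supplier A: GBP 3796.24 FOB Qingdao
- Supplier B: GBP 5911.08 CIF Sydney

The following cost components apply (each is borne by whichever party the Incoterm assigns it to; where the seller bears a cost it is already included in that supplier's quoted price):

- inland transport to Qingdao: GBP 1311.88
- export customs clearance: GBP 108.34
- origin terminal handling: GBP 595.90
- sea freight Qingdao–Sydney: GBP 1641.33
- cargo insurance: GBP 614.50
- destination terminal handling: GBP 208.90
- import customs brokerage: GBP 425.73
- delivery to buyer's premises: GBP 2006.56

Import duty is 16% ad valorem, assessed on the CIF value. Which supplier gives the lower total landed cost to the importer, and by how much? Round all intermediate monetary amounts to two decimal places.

Supplier A (FOB):
CIF value = FOB price + freight + insurance = 3796.24 + 1641.33 + 614.50 = 6052.07
Import duty = 6052.07 × 16% = 968.33
Buyer bears (A): 1641.33 + 614.50 + 208.90 + 425.73 + 2006.56 = 4897.02
Landed cost (A) = invoice 3796.24 + 4897.02 + duty 968.33 = 9661.59
Supplier B (CIF):
The CIF price already equals the CIF value: 5911.08
Import duty = 5911.08 × 16% = 945.77
Buyer bears (B): 208.90 + 425.73 + 2006.56 = 2641.19
Landed cost (B) = invoice 5911.08 + 2641.19 + duty 945.77 = 9498.04
Difference = |9661.59 − 9498.04| = 163.55

Supplier B is cheaper by GBP 163.55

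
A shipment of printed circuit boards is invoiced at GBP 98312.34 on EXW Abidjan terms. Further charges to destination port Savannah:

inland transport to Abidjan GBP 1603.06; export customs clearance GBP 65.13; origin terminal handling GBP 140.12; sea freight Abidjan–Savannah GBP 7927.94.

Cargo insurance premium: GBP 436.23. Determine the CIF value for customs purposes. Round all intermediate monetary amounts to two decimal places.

CIF value: GBP 108484.82

CIF = EXW price + pre-shipment costs + freight + insurance
CIF = 98312.34 + 1603.06 + 65.13 + 140.12 + 7927.94 + 436.23 = 108484.82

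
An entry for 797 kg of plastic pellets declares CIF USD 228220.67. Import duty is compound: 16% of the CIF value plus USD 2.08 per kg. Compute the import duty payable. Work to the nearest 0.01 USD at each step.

Import duty: USD 38173.07

Ad valorem component: 228220.67 × 16% = 36515.31
Specific component: 797 × 2.08 = 1657.76
Import duty = 36515.31 + 1657.76 = 38173.07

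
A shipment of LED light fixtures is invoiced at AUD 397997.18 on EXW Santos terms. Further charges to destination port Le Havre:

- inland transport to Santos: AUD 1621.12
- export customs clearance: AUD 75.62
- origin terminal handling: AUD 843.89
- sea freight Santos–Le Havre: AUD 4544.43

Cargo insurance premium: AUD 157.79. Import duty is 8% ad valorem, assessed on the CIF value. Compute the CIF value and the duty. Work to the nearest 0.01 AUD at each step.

CIF = EXW price + pre-shipment costs + freight + insurance
CIF = 397997.18 + 1621.12 + 75.62 + 843.89 + 4544.43 + 157.79 = 405240.03
Import duty = 405240.03 × 8% = 32419.20

CIF value: AUD 405240.03; import duty: AUD 32419.20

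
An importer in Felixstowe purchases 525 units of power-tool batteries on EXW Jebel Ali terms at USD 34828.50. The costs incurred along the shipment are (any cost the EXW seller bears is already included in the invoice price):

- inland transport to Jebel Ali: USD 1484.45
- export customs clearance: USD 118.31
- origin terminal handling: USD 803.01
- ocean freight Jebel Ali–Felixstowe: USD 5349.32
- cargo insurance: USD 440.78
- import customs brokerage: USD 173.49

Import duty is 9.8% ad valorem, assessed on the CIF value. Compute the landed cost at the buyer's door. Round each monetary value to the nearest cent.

Total landed cost: USD 47414.25

EXW: the seller makes goods available at their premises; the buyer bears all onward costs.
CIF value = EXW price + inland to port + export clearance + origin terminal + freight + insurance = 34828.50 + 1484.45 + 118.31 + 803.01 + 5349.32 + 440.78 = 43024.37
Import duty = 43024.37 × 9.8% = 4216.39
Buyer bears: inland to port 1484.45 + export clearance 118.31 + origin terminal 803.01 + freight 5349.32 + insurance 440.78 + brokerage 173.49 + duty 4216.39 = 12585.75
Landed cost = invoice 34828.50 + 12585.75 = 47414.25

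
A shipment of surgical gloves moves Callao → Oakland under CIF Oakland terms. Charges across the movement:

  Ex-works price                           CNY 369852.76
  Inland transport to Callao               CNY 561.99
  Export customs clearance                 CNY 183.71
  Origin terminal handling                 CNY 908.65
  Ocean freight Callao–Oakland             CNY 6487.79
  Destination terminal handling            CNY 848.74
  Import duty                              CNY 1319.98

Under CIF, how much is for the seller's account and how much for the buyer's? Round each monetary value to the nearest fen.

CIF: the seller pays costs through ocean freight and marine insurance to the destination port.
Seller's account: goods 369852.76 + inland to port 561.99 + export clearance 183.71 + origin terminal 908.65 + freight 6487.79 = 377994.90
Buyer's account: destination terminal 848.74 + duty 1319.98 = 2168.72

Seller: CNY 377994.90; buyer: CNY 2168.72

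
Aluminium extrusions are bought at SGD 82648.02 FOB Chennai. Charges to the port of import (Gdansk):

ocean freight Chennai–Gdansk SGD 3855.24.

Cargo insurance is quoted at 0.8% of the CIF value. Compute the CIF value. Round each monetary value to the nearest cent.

CIF value: SGD 87200.87

Let C be the CIF value. C = FOB price + freight + 0.8% × C
C − 0.8% × C = 82648.02 + 3855.24
0.992 × C = 86503.26
C = 86503.26 / 0.992 = 87200.87
Insurance premium = 0.8% × 87200.87 = 697.61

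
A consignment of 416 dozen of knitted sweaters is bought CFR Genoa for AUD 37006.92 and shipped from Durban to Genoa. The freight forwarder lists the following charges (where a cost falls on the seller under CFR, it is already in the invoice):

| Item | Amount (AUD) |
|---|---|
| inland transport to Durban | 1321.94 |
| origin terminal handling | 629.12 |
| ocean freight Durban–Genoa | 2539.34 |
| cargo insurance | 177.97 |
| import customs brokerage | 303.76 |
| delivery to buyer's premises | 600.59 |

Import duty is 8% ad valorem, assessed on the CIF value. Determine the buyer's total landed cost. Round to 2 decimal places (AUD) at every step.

CFR: the seller pays costs through ocean freight to the destination port, but not insurance.
Already in the invoice (seller's account under CFR): inland to port, origin terminal, freight — exclude.
CIF value = CFR price + insurance = 37006.92 + 177.97 = 37184.89
Import duty = 37184.89 × 8% = 2974.79
Buyer bears: insurance 177.97 + brokerage 303.76 + delivery 600.59 + duty 2974.79 = 4057.11
Landed cost = invoice 37006.92 + 4057.11 = 41064.03

Total landed cost: AUD 41064.03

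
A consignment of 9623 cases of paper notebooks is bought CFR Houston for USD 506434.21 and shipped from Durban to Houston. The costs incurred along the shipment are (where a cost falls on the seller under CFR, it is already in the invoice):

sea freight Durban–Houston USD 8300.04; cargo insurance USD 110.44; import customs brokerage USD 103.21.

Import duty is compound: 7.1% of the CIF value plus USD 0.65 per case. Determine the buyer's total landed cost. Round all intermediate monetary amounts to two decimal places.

Total landed cost: USD 548867.48

CFR: the seller pays costs through ocean freight to the destination port, but not insurance.
Already in the invoice (seller's account under CFR): freight — exclude.
CIF value = CFR price + insurance = 506434.21 + 110.44 = 506544.65
Ad valorem component: 506544.65 × 7.1% = 35964.67
Specific component: 9623 × 0.65 = 6254.95
Import duty = 35964.67 + 6254.95 = 42219.62
Buyer bears: insurance 110.44 + brokerage 103.21 + duty 42219.62 = 42433.27
Landed cost = invoice 506434.21 + 42433.27 = 548867.48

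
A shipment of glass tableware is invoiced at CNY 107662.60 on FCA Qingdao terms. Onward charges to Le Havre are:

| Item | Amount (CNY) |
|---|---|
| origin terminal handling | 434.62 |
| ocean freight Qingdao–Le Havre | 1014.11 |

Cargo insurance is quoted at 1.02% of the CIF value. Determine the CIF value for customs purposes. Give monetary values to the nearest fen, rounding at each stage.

Let C be the CIF value. C = FCA price + pre-shipment costs + freight + 1.02% × C
C − 1.02% × C = 107662.60 + 434.62 + 1014.11
0.9898 × C = 109111.33
C = 109111.33 / 0.9898 = 110235.73
Insurance premium = 1.02% × 110235.73 = 1124.40

CIF value: CNY 110235.73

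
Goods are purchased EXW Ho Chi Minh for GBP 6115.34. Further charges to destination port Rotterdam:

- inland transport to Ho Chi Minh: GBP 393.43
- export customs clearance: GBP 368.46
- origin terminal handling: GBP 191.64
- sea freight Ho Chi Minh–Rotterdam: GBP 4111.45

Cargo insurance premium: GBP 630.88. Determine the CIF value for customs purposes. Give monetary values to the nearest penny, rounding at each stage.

CIF = EXW price + pre-shipment costs + freight + insurance
CIF = 6115.34 + 393.43 + 368.46 + 191.64 + 4111.45 + 630.88 = 11811.20

CIF value: GBP 11811.20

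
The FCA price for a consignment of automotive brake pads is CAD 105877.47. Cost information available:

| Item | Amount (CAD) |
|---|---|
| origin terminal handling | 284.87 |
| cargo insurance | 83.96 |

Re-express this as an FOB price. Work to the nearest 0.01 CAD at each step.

FOB price: CAD 106162.34

Not relevant to the conversion: insurance — on the buyer under both terms; not part of either seller's price.
From FCA to FOB, the seller additionally bears: origin terminal.
FOB price = 105877.47 + 284.87 = 106162.34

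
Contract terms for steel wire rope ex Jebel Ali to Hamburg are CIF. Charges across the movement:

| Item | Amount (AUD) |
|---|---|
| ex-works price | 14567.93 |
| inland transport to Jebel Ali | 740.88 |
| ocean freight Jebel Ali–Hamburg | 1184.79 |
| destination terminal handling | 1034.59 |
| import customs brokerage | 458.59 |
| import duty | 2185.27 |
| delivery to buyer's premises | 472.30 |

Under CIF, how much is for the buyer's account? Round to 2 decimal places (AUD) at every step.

CIF: the seller pays costs through ocean freight and marine insurance to the destination port.
Seller's account: goods 14567.93 + inland to port 740.88 + freight 1184.79 = 16493.60
Buyer's account: destination terminal 1034.59 + brokerage 458.59 + duty 2185.27 + delivery 472.30 = 4150.75

Buyer's account: AUD 4150.75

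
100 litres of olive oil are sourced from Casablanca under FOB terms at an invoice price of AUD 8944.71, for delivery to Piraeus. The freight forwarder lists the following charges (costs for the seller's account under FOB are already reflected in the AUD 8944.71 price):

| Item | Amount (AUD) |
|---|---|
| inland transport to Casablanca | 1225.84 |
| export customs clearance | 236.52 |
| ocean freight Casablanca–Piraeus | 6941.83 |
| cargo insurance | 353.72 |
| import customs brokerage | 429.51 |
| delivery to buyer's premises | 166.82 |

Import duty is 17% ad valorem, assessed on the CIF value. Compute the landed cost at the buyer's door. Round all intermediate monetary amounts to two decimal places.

Total landed cost: AUD 19597.43

FOB: the seller bears costs until goods are on board at the origin port; the buyer bears freight, insurance and all costs thereafter.
Already in the invoice (seller's account under FOB): inland to port, export clearance — exclude.
CIF value = FOB price + freight + insurance = 8944.71 + 6941.83 + 353.72 = 16240.26
Import duty = 16240.26 × 17% = 2760.84
Buyer bears: freight 6941.83 + insurance 353.72 + brokerage 429.51 + delivery 166.82 + duty 2760.84 = 10652.72
Landed cost = invoice 8944.71 + 10652.72 = 19597.43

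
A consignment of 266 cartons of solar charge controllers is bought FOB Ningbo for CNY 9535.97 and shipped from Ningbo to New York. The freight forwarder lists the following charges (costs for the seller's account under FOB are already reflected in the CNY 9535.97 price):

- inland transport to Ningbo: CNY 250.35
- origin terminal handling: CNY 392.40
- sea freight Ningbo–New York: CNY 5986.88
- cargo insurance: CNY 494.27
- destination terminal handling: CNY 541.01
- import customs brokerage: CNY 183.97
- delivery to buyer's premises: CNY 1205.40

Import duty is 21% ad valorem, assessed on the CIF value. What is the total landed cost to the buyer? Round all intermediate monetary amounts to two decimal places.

Total landed cost: CNY 21311.10

FOB: the seller bears costs until goods are on board at the origin port; the buyer bears freight, insurance and all costs thereafter.
Already in the invoice (seller's account under FOB): inland to port, origin terminal — exclude.
CIF value = FOB price + freight + insurance = 9535.97 + 5986.88 + 494.27 = 16017.12
Import duty = 16017.12 × 21% = 3363.60
Buyer bears: freight 5986.88 + insurance 494.27 + destination terminal 541.01 + brokerage 183.97 + delivery 1205.40 + duty 3363.60 = 11775.13
Landed cost = invoice 9535.97 + 11775.13 = 21311.10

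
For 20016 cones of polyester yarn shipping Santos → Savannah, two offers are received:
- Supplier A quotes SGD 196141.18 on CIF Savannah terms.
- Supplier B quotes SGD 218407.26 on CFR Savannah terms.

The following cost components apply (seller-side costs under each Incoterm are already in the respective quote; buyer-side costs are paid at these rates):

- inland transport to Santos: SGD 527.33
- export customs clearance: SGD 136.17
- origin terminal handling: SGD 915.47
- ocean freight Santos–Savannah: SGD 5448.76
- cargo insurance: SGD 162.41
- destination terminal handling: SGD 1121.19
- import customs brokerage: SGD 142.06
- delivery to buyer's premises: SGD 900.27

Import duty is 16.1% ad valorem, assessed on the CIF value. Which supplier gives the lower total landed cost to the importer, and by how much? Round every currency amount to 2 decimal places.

Supplier A (CIF):
The CIF price already equals the CIF value: 196141.18
Import duty = 196141.18 × 16.1% = 31578.73
Buyer bears (A): 1121.19 + 142.06 + 900.27 = 2163.52
Landed cost (A) = invoice 196141.18 + 2163.52 + duty 31578.73 = 229883.43
Supplier B (CFR):
CIF value = CFR price + insurance = 218407.26 + 162.41 = 218569.67
Import duty = 218569.67 × 16.1% = 35189.72
Buyer bears (B): 162.41 + 1121.19 + 142.06 + 900.27 = 2325.93
Landed cost (B) = invoice 218407.26 + 2325.93 + duty 35189.72 = 255922.91
Difference = |229883.43 − 255922.91| = 26039.48

Supplier A is cheaper by SGD 26039.48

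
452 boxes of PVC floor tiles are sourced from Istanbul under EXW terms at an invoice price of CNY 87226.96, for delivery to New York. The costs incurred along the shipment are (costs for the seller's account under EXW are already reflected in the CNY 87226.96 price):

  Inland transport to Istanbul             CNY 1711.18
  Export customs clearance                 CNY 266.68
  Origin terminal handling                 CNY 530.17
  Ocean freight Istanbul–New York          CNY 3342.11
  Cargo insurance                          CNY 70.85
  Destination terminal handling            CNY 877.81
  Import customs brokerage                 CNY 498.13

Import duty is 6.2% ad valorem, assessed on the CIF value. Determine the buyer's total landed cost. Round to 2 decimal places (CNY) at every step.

EXW: the seller makes goods available at their premises; the buyer bears all onward costs.
CIF value = EXW price + inland to port + export clearance + origin terminal + freight + insurance = 87226.96 + 1711.18 + 266.68 + 530.17 + 3342.11 + 70.85 = 93147.95
Import duty = 93147.95 × 6.2% = 5775.17
Buyer bears: inland to port 1711.18 + export clearance 266.68 + origin terminal 530.17 + freight 3342.11 + insurance 70.85 + destination terminal 877.81 + brokerage 498.13 + duty 5775.17 = 13072.10
Landed cost = invoice 87226.96 + 13072.10 = 100299.06

Total landed cost: CNY 100299.06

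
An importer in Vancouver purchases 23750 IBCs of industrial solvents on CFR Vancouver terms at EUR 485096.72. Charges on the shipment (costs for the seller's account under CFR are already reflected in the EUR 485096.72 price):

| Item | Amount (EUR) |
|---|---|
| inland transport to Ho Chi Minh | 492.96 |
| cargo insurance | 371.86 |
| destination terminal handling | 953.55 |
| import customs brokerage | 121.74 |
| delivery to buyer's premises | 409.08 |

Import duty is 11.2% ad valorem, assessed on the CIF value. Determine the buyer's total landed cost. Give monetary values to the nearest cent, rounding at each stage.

Total landed cost: EUR 541325.43

CFR: the seller pays costs through ocean freight to the destination port, but not insurance.
Already in the invoice (seller's account under CFR): inland to port — exclude.
CIF value = CFR price + insurance = 485096.72 + 371.86 = 485468.58
Import duty = 485468.58 × 11.2% = 54372.48
Buyer bears: insurance 371.86 + destination terminal 953.55 + brokerage 121.74 + delivery 409.08 + duty 54372.48 = 56228.71
Landed cost = invoice 485096.72 + 56228.71 = 541325.43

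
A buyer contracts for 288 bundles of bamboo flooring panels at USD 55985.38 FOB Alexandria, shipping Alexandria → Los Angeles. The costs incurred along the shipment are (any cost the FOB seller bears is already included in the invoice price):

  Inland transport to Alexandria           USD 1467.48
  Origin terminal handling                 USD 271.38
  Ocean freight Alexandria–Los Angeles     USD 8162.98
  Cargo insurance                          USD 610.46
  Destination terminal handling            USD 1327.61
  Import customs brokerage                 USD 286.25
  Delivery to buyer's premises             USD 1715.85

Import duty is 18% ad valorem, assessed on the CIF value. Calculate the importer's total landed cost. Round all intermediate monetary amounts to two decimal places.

FOB: the seller bears costs until goods are on board at the origin port; the buyer bears freight, insurance and all costs thereafter.
Already in the invoice (seller's account under FOB): inland to port, origin terminal — exclude.
CIF value = FOB price + freight + insurance = 55985.38 + 8162.98 + 610.46 = 64758.82
Import duty = 64758.82 × 18% = 11656.59
Buyer bears: freight 8162.98 + insurance 610.46 + destination terminal 1327.61 + brokerage 286.25 + delivery 1715.85 + duty 11656.59 = 23759.74
Landed cost = invoice 55985.38 + 23759.74 = 79745.12

Total landed cost: USD 79745.12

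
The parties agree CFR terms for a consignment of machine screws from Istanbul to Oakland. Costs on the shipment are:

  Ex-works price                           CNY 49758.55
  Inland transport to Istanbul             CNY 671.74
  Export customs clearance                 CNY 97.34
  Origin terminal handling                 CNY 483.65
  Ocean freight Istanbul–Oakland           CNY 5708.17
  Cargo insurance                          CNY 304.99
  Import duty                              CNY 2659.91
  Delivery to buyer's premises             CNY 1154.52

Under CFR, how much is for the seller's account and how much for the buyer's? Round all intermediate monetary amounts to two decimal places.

CFR: the seller pays costs through ocean freight to the destination port, but not insurance.
Seller's account: goods 49758.55 + inland to port 671.74 + export clearance 97.34 + origin terminal 483.65 + freight 5708.17 = 56719.45
Buyer's account: insurance 304.99 + duty 2659.91 + delivery 1154.52 = 4119.42

Seller: CNY 56719.45; buyer: CNY 4119.42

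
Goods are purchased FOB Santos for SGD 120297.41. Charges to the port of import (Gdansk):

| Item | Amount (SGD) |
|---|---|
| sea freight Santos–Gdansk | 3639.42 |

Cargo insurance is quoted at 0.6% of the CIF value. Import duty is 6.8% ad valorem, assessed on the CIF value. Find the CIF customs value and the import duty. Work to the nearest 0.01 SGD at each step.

CIF value: SGD 124684.94; import duty: SGD 8478.58

Let C be the CIF value. C = FOB price + freight + 0.6% × C
C − 0.6% × C = 120297.41 + 3639.42
0.994 × C = 123936.83
C = 123936.83 / 0.994 = 124684.94
Insurance premium = 0.6% × 124684.94 = 748.11
Import duty = 124684.94 × 6.8% = 8478.58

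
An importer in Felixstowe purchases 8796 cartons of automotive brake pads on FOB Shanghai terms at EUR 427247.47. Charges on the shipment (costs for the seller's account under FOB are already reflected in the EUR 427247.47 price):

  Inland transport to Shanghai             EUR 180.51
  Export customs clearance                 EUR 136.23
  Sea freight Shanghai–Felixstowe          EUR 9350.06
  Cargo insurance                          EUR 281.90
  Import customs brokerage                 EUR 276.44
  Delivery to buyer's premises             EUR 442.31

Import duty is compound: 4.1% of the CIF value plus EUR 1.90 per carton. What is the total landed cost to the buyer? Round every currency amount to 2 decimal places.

FOB: the seller bears costs until goods are on board at the origin port; the buyer bears freight, insurance and all costs thereafter.
Already in the invoice (seller's account under FOB): inland to port, export clearance — exclude.
CIF value = FOB price + freight + insurance = 427247.47 + 9350.06 + 281.90 = 436879.43
Ad valorem component: 436879.43 × 4.1% = 17912.06
Specific component: 8796 × 1.90 = 16712.40
Import duty = 17912.06 + 16712.40 = 34624.46
Buyer bears: freight 9350.06 + insurance 281.90 + brokerage 276.44 + delivery 442.31 + duty 34624.46 = 44975.17
Landed cost = invoice 427247.47 + 44975.17 = 472222.64

Total landed cost: EUR 472222.64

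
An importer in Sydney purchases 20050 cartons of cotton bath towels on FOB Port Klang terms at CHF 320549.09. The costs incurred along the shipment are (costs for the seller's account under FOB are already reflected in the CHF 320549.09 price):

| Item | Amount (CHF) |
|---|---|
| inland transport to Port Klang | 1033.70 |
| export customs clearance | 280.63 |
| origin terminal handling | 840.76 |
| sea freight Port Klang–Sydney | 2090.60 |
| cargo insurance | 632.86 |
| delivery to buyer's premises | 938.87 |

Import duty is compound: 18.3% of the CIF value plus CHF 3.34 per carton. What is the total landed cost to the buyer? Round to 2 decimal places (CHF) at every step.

Total landed cost: CHF 450337.30

FOB: the seller bears costs until goods are on board at the origin port; the buyer bears freight, insurance and all costs thereafter.
Already in the invoice (seller's account under FOB): inland to port, export clearance, origin terminal — exclude.
CIF value = FOB price + freight + insurance = 320549.09 + 2090.60 + 632.86 = 323272.55
Ad valorem component: 323272.55 × 18.3% = 59158.88
Specific component: 20050 × 3.34 = 66967.00
Import duty = 59158.88 + 66967.00 = 126125.88
Buyer bears: freight 2090.60 + insurance 632.86 + delivery 938.87 + duty 126125.88 = 129788.21
Landed cost = invoice 320549.09 + 129788.21 = 450337.30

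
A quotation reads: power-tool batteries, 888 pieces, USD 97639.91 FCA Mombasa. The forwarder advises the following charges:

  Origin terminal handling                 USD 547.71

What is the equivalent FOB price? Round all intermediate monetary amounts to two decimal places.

FOB price: USD 98187.62

From FCA to FOB, the seller additionally bears: origin terminal.
FOB price = 97639.91 + 547.71 = 98187.62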